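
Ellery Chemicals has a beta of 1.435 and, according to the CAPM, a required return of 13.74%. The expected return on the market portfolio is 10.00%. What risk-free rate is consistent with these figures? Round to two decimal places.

1.40%

E(R) = R_f + β(E(R_m) − R_f) = R_f(1 − β) + β·E(R_m)
13.74% = R_f × (1 − 1.435) + 1.435 × 10.00%
13.74% = R_f × -0.435 + 14.35000%
R_f = (13.74% − 14.35000%) / -0.435 = 1.40%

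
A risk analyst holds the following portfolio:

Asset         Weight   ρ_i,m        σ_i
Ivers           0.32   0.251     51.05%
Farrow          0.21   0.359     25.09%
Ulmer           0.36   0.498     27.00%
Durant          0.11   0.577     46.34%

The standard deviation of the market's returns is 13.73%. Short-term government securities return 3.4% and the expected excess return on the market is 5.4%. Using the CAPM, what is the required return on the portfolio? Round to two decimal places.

β_Ivers = 0.251 × 51.05% / 13.73% = 0.9333
β_Farrow = 0.359 × 25.09% / 13.73% = 0.6560
β_Ulmer = 0.498 × 27.00% / 13.73% = 0.9793
β_Durant = 0.577 × 46.34% / 13.73% = 1.9474
β_P = Σ w_i β_i = 0.32×0.9333 + 0.21×0.6560 + 0.36×0.9793 + 0.11×1.9474 = 1.0032
E(R_P) = R_f + β_P × MRP = 3.4% + 1.0032 × 5.4% = 8.82%

8.82%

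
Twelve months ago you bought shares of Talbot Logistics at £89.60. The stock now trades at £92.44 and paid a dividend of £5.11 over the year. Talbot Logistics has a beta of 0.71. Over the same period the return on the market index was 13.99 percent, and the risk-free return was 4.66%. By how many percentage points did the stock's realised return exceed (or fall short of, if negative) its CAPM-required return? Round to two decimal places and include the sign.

-2.41%

Realised HPR = (P1 + D1 − P0) / P0 = (92.44 + 5.11 − 89.60) / 89.60 = 7.95 / 89.60 = 8.8728%
MRP = 13.99% − 4.66% = 9.33%
CAPM required = R_f + β·MRP = 4.66% + 0.71 × 9.33% = 11.2843%
α = realised − required = 8.8728% − 11.2843% = -2.41%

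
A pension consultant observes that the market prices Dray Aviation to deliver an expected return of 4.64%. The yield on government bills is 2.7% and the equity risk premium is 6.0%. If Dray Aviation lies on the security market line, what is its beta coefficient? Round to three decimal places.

β = (E(R) − R_f) / MRP = (4.64% − 2.7%) / 6.0% = 1.94% / 6.0% = 0.323

0.323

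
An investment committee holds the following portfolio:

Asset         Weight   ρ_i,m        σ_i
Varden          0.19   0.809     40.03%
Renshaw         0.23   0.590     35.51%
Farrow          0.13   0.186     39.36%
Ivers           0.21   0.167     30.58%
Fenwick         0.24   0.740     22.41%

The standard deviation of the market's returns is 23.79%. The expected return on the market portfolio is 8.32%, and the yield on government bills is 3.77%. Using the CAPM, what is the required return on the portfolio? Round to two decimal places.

7.02%

β_Varden = 0.809 × 40.03% / 23.79% = 1.3613
β_Renshaw = 0.590 × 35.51% / 23.79% = 0.8807
β_Farrow = 0.186 × 39.36% / 23.79% = 0.3077
β_Ivers = 0.167 × 30.58% / 23.79% = 0.2147
β_Fenwick = 0.740 × 22.41% / 23.79% = 0.6971
β_P = Σ w_i β_i = 0.19×1.3613 + 0.23×0.8807 + 0.13×0.3077 + 0.21×0.2147 + 0.24×0.6971 = 0.7136
MRP = 8.32% − 3.77% = 4.55%
E(R_P) = R_f + β_P × MRP = 3.77% + 0.7136 × 4.55% = 7.02%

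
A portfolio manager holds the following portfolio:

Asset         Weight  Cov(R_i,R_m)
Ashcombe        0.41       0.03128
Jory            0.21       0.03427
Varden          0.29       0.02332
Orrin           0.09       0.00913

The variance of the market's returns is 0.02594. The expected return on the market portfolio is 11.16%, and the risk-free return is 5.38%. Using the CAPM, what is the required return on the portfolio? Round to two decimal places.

11.53%

β_Ashcombe = 0.03128 / 0.02594 = 1.2059
β_Jory = 0.03427 / 0.02594 = 1.3211
β_Varden = 0.02332 / 0.02594 = 0.8990
β_Orrin = 0.00913 / 0.02594 = 0.3520
β_P = Σ w_i β_i = 0.41×1.2059 + 0.21×1.3211 + 0.29×0.8990 + 0.09×0.3520 = 1.0642
MRP = 11.16% − 5.38% = 5.78%
E(R_P) = R_f + β_P × MRP = 5.38% + 1.0642 × 5.78% = 11.53%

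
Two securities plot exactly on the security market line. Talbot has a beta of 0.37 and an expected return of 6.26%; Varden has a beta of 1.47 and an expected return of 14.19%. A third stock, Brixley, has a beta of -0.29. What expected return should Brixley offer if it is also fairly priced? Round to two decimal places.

MRP (SML slope) = (14.19% − 6.26%) / (1.47 − 0.37) = 7.93% / 1.10 = 7.2091%
R_f (intercept) = 6.26% − 0.37 × 7.2091% = 3.5926%
E(R_Brixley) = R_f + β × MRP = 3.5926% + -0.29 × 7.2091% = 1.50%

1.50%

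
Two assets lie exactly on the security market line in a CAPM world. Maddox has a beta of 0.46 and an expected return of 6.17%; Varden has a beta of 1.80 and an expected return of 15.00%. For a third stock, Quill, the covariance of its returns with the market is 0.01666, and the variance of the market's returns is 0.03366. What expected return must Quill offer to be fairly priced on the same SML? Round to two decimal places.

6.40%

MRP = (15.00% − 6.17%) / (1.80 − 0.46) = 6.5896%
R_f = 6.17% − 0.46 × 6.5896% = 3.1388%
β_Quill = Cov / Var(R_m) = 0.01666 / 0.03366 = 0.4949
E(R_Quill) = R_f + β × MRP = 3.1388% + 0.4949 × 6.5896% = 6.40%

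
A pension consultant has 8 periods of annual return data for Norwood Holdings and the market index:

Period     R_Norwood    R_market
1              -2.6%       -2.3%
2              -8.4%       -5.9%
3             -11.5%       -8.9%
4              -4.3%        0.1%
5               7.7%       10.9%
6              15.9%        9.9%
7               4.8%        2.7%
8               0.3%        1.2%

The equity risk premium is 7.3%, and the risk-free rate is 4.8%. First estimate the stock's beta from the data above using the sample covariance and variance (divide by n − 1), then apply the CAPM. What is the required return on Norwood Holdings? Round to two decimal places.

13.68%

Mean R_i = (-2.6 − 8.4 − 11.5 − 4.3 + 7.7 + 15.9 + 4.8 + 0.3) / 8 = 0.2375%
Mean R_m = (-2.3 − 5.9 − 8.9 + 0.1 + 10.9 + 9.9 + 2.7 + 1.2) / 8 = 0.9625%
Σ(R_i − R̄_i)(R_m − R̄_m) = 410.2913  ⇒  Cov = 410.2913 / 7 = 58.6130
Σ(R_m − R̄_m)² = 337.4588  ⇒  Var(R_m) = 337.4588 / 7 = 48.2084
β = Cov / Var(R_m) = 58.6130 / 48.2084 = 1.2158
E(R) = R_f + β × MRP = 4.8% + 1.2158 × 7.3% = 13.68%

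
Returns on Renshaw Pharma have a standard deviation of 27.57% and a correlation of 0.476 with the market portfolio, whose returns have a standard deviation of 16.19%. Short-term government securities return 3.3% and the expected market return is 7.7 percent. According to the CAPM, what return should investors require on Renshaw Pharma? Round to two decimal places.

β = ρ × σ_i / σ_m = 0.476 × 27.57% / 16.19% = 0.8106
MRP = 7.7% − 3.3% = 4.40%
E(R) = 3.3% + 0.8106 × 4.4% = 6.87%

6.87%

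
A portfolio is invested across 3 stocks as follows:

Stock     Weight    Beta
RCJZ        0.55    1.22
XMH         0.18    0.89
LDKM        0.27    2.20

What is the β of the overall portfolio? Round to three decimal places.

1.425

β_P = Σ w_i β_i = 0.55×1.22 + 0.18×0.89 + 0.27×2.20 = 1.4252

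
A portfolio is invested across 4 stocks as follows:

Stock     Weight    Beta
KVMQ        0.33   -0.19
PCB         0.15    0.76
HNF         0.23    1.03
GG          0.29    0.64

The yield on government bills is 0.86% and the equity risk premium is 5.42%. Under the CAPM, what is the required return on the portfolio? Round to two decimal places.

3.43%

β_P = Σ w_i β_i = 0.33×-0.19 + 0.15×0.76 + 0.23×1.03 + 0.29×0.64 = 0.4738
E(R_P) = R_f + β_P × MRP = 0.86% + 0.4738 × 5.42% = 3.43%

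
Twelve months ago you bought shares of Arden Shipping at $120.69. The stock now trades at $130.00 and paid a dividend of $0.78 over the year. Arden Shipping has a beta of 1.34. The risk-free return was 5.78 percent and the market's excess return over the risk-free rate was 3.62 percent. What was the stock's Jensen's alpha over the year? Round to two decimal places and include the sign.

-2.27%

Realised HPR = (P1 + D1 − P0) / P0 = (130.00 + 0.78 − 120.69) / 120.69 = 10.09 / 120.69 = 8.3603%
CAPM required = R_f + β·MRP = 5.78% + 1.34 × 3.62% = 10.6308%
α = realised − required = 8.3603% − 10.6308% = -2.27%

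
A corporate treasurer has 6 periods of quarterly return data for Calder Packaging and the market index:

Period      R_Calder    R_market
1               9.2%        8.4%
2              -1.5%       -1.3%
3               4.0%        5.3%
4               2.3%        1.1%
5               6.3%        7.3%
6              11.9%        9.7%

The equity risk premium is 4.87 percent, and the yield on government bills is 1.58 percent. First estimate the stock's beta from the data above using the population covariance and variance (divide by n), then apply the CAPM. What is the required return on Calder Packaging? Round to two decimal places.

Mean R_i = (9.2 − 1.5 + 4.0 + 2.3 + 6.3 + 11.9) / 6 = 5.3667%
Mean R_m = (8.4 − 1.3 + 5.3 + 1.1 + 7.3 + 9.7) / 6 = 5.0833%
Σ(R_i − R̄_i)(R_m − R̄_m) = 100.6967  ⇒  Cov = 100.6967 / 6 = 16.7828
Σ(R_m − R̄_m)² = 93.8883  ⇒  Var(R_m) = 93.8883 / 6 = 15.6481
β = Cov / Var(R_m) = 16.7828 / 15.6481 = 1.0725
E(R) = R_f + β × MRP = 1.58% + 1.0725 × 4.87% = 6.80%

6.80%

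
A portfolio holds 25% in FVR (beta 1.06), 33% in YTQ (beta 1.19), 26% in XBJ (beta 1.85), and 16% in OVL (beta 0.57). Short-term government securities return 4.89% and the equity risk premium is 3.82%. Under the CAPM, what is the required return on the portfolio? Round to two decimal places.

β_P = Σ w_i β_i = 0.25×1.06 + 0.33×1.19 + 0.26×1.85 + 0.16×0.57 = 1.2299
E(R_P) = R_f + β_P × MRP = 4.89% + 1.2299 × 3.82% = 9.59%

9.59%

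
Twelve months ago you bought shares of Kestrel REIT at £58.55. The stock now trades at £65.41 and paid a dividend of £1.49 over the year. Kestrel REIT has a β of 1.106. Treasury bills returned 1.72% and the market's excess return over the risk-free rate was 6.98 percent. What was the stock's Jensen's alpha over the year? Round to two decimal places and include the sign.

Realised HPR = (P1 + D1 − P0) / P0 = (65.41 + 1.49 − 58.55) / 58.55 = 8.35 / 58.55 = 14.2613%
CAPM required = R_f + β·MRP = 1.72% + 1.106 × 6.98% = 9.43988%
α = realised − required = 14.2613% − 9.43988% = +4.82%

+4.82%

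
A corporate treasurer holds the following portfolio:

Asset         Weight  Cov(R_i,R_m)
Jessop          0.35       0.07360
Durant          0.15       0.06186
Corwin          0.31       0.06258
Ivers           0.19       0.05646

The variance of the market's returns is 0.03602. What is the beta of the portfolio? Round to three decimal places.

β_Jessop = 0.07360 / 0.03602 = 2.0433
β_Durant = 0.06186 / 0.03602 = 1.7174
β_Corwin = 0.06258 / 0.03602 = 1.7374
β_Ivers = 0.05646 / 0.03602 = 1.5675
β_P = Σ w_i β_i = 0.35×2.0433 + 0.15×1.7174 + 0.31×1.7374 + 0.19×1.5675 = 1.8092

1.809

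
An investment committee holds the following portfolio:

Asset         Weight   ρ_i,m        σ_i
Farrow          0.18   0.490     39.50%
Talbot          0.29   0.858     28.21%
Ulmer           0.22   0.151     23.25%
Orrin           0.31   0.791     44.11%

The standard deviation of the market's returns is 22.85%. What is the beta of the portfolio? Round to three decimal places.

0.967

β_Farrow = 0.490 × 39.50% / 22.85% = 0.8470
β_Talbot = 0.858 × 28.21% / 22.85% = 1.0593
β_Ulmer = 0.151 × 23.25% / 22.85% = 0.1536
β_Orrin = 0.791 × 44.11% / 22.85% = 1.5270
β_P = Σ w_i β_i = 0.18×0.8470 + 0.29×1.0593 + 0.22×0.1536 + 0.31×1.5270 = 0.9668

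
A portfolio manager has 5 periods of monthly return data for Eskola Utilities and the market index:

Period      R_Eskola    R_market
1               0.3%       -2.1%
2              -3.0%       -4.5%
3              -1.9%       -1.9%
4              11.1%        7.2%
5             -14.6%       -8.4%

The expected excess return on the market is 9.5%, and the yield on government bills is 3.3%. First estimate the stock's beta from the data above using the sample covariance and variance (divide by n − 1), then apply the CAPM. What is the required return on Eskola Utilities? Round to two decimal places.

Mean R_i = (0.3 − 3.0 − 1.9 + 11.1 − 14.6) / 5 = -1.6200%
Mean R_m = (-2.1 − 4.5 − 1.9 + 7.2 − 8.4) / 5 = -1.9400%
Σ(R_i − R̄_i)(R_m − R̄_m) = 203.3260  ⇒  Cov = 203.3260 / 4 = 50.8315
Σ(R_m − R̄_m)² = 131.8520  ⇒  Var(R_m) = 131.8520 / 4 = 32.9630
β = Cov / Var(R_m) = 50.8315 / 32.9630 = 1.5421
E(R) = R_f + β × MRP = 3.3% + 1.5421 × 9.5% = 17.95%

17.95%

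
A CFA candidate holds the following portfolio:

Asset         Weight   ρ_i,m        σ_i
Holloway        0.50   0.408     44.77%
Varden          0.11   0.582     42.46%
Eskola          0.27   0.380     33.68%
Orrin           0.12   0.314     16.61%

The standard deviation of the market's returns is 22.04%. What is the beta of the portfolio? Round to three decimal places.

0.723

β_Holloway = 0.408 × 44.77% / 22.04% = 0.8288
β_Varden = 0.582 × 42.46% / 22.04% = 1.1212
β_Eskola = 0.380 × 33.68% / 22.04% = 0.5807
β_Orrin = 0.314 × 16.61% / 22.04% = 0.2366
β_P = Σ w_i β_i = 0.50×0.8288 + 0.11×1.1212 + 0.27×0.5807 + 0.12×0.2366 = 0.7229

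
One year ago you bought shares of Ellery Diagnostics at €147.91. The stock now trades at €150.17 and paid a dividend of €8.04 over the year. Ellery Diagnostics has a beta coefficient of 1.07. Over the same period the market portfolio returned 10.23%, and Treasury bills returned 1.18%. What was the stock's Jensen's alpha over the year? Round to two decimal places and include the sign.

-3.90%

Realised HPR = (P1 + D1 − P0) / P0 = (150.17 + 8.04 − 147.91) / 147.91 = 10.30 / 147.91 = 6.9637%
MRP = 10.23% − 1.18% = 9.05%
CAPM required = R_f + β·MRP = 1.18% + 1.07 × 9.05% = 10.8635%
α = realised − required = 6.9637% − 10.8635% = -3.90%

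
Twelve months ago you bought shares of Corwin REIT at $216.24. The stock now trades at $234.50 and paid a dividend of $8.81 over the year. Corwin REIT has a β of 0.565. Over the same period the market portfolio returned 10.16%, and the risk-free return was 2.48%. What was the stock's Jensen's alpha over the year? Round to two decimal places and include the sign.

Realised HPR = (P1 + D1 − P0) / P0 = (234.50 + 8.81 − 216.24) / 216.24 = 27.07 / 216.24 = 12.5185%
MRP = 10.16% − 2.48% = 7.68%
CAPM required = R_f + β·MRP = 2.48% + 0.565 × 7.68% = 6.81920%
α = realised − required = 12.5185% − 6.81920% = +5.70%

+5.70%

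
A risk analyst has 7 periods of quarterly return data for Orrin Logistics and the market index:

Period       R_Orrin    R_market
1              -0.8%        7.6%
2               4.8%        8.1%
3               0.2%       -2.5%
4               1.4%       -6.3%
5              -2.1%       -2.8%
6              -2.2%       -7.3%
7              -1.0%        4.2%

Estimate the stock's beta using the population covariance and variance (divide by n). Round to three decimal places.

Mean R_i = (-0.8 + 4.8 + 0.2 + 1.4 − 2.1 − 2.2 − 1.0) / 7 = 0.0429%
Mean R_m = (7.6 + 8.1 − 2.5 − 6.3 − 2.8 − 7.3 + 4.2) / 7 = 0.1429%
Σ(R_i − R̄_i)(R_m − R̄_m) = 41.1771  ⇒  Cov = 41.1771 / 7 = 5.8824
Σ(R_m − R̄_m)² = 247.9371  ⇒  Var(R_m) = 247.9371 / 7 = 35.4196
β = Cov / Var(R_m) = 5.8824 / 35.4196 = 0.1661

0.166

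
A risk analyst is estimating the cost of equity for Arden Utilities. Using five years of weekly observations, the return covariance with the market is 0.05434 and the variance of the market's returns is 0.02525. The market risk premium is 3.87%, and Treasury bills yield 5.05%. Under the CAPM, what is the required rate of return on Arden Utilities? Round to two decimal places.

β = Cov(R_i, R_m) / Var(R_m) = 0.05434 / 0.02525 = 2.1521
E(R) = R_f + β × MRP = 5.05% + 2.1521 × 3.87% = 13.38%

13.38%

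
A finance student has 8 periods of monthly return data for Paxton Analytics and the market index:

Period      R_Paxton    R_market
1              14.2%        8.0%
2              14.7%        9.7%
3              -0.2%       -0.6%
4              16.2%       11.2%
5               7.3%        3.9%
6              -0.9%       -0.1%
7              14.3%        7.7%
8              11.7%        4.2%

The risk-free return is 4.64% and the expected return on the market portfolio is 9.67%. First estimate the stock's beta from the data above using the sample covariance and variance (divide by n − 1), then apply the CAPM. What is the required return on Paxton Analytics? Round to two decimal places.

Mean R_i = (14.2 + 14.7 − 0.2 + 16.2 + 7.3 − 0.9 + 14.3 + 11.7) / 8 = 9.6625%
Mean R_m = (8.0 + 9.7 − 0.6 + 11.2 + 3.9 − 0.1 + 7.7 + 4.2) / 8 = 5.5000%
Σ(R_i − R̄_i)(R_m − R̄_m) = 200.4100  ⇒  Cov = 200.4100 / 7 = 28.6300
Σ(R_m − R̄_m)² = 134.0400  ⇒  Var(R_m) = 134.0400 / 7 = 19.1486
β = Cov / Var(R_m) = 28.6300 / 19.1486 = 1.4951
MRP = 9.67% − 4.64% = 5.03%
E(R) = R_f + β × MRP = 4.64% + 1.4951 × 5.03% = 12.16%

12.16%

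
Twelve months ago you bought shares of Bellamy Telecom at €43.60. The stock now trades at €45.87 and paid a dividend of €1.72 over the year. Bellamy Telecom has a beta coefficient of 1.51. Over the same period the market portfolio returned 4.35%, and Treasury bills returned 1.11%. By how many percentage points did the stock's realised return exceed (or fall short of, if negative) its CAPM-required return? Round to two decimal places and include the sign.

Realised HPR = (P1 + D1 − P0) / P0 = (45.87 + 1.72 − 43.60) / 43.60 = 3.99 / 43.60 = 9.1514%
MRP = 4.35% − 1.11% = 3.24%
CAPM required = R_f + β·MRP = 1.11% + 1.51 × 3.24% = 6.0024%
α = realised − required = 9.1514% − 6.0024% = +3.15%

+3.15%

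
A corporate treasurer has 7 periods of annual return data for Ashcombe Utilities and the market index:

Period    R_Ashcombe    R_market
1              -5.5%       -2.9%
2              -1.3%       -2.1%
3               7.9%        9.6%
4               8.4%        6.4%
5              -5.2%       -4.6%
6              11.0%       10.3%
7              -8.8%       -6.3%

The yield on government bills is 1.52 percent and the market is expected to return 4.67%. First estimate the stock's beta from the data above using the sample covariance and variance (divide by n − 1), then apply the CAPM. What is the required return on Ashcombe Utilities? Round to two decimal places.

5.03%

Mean R_i = (-5.5 − 1.3 + 7.9 + 8.4 − 5.2 + 11.0 − 8.8) / 7 = 0.9286%
Mean R_m = (-2.9 − 2.1 + 9.6 + 6.4 − 4.6 + 10.3 − 6.3) / 7 = 1.4857%
Σ(R_i − R̄_i)(R_m − R̄_m) = 331.2829  ⇒  Cov = 331.2829 / 6 = 55.2138
Σ(R_m − R̄_m)² = 297.4286  ⇒  Var(R_m) = 297.4286 / 6 = 49.5714
β = Cov / Var(R_m) = 55.2138 / 49.5714 = 1.1138
MRP = 4.67% − 1.52% = 3.15%
E(R) = R_f + β × MRP = 1.52% + 1.1138 × 3.15% = 5.03%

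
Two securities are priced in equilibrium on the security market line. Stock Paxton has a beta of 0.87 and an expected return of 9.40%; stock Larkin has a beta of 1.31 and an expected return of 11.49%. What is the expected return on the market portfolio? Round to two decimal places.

Both satisfy E(R) = R_f + β·MRP, so the slope of the SML is
MRP = (11.49% − 9.40%) / (1.31 − 0.87) = 2.09% / 0.44 = 4.7500%
R_f = E(R_Paxton) − β_Paxton·MRP = 9.40% − 0.87 × 4.7500% = 5.2675%
E(R_m) = R_f + MRP = 5.2675% + 4.7500% = 10.02%

10.02%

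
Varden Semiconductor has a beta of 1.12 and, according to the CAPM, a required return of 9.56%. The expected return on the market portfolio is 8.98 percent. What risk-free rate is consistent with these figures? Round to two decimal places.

E(R) = R_f + β(E(R_m) − R_f) = R_f(1 − β) + β·E(R_m)
9.56% = R_f × (1 − 1.12) + 1.12 × 8.98%
9.56% = R_f × -0.12 + 10.0576%
R_f = (9.56% − 10.0576%) / -0.12 = 4.15%

4.15%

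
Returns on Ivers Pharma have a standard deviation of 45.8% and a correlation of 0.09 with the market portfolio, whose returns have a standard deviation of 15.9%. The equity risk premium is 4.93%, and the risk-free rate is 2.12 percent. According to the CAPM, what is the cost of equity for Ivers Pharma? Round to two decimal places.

β = ρ × σ_i / σ_m = 0.09 × 45.8% / 15.9% = 0.2592
E(R) = 2.12% + 0.2592 × 4.93% = 3.40%

3.40%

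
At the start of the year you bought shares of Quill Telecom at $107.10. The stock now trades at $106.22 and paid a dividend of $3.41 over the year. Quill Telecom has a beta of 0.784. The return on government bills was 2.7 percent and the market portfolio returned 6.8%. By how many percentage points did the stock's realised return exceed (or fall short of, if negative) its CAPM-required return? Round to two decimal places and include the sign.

Realised HPR = (P1 + D1 − P0) / P0 = (106.22 + 3.41 − 107.10) / 107.10 = 2.53 / 107.10 = 2.3623%
MRP = 6.8% − 2.7% = 4.10%
CAPM required = R_f + β·MRP = 2.7% + 0.784 × 4.1% = 5.9144%
α = realised − required = 2.3623% − 5.9144% = -3.55%

-3.55%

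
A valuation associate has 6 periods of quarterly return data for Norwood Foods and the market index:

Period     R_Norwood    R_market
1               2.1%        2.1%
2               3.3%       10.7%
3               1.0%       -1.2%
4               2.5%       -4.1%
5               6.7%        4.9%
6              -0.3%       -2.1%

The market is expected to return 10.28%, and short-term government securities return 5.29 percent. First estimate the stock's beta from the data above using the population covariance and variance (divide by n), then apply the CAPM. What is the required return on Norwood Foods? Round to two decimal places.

Mean R_i = (2.1 + 3.3 + 1.0 + 2.5 + 6.7 − 0.3) / 6 = 2.5500%
Mean R_m = (2.1 + 10.7 − 1.2 − 4.1 + 4.9 − 2.1) / 6 = 1.7167%
Σ(R_i − R̄_i)(R_m − R̄_m) = 35.4650  ⇒  Cov = 35.4650 / 6 = 5.9108
Σ(R_m − R̄_m)² = 147.8883  ⇒  Var(R_m) = 147.8883 / 6 = 24.6481
β = Cov / Var(R_m) = 5.9108 / 24.6481 = 0.2398
MRP = 10.28% − 5.29% = 4.99%
E(R) = R_f + β × MRP = 5.29% + 0.2398 × 4.99% = 6.49%

6.49%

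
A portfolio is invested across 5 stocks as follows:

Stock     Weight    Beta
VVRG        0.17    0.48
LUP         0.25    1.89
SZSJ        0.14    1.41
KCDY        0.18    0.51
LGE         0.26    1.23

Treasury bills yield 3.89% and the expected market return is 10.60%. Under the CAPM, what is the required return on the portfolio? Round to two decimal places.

β_P = Σ w_i β_i = 0.17×0.48 + 0.25×1.89 + 0.14×1.41 + 0.18×0.51 + 0.26×1.23 = 1.1631
MRP = 10.60% − 3.89% = 6.71%
E(R_P) = R_f + β_P × MRP = 3.89% + 1.1631 × 6.71% = 11.69%

11.69%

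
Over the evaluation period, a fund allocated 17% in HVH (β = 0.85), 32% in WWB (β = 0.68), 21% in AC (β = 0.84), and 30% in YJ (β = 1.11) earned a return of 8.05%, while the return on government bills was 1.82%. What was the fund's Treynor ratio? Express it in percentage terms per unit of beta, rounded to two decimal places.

7.15%

β_P = 0.17×0.85 + 0.32×0.68 + 0.21×0.84 + 0.30×1.11 = 0.8715
Treynor = (R_P − R_f) / β_P = (8.05% − 1.82%) / 0.8715 = 6.23% / 0.8715 = 7.15%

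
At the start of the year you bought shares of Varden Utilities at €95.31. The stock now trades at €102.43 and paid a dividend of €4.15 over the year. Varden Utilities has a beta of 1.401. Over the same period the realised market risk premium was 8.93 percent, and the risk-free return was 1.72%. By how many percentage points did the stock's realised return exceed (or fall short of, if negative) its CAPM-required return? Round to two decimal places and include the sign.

Realised HPR = (P1 + D1 − P0) / P0 = (102.43 + 4.15 − 95.31) / 95.31 = 11.27 / 95.31 = 11.8246%
CAPM required = R_f + β·MRP = 1.72% + 1.401 × 8.93% = 14.23093%
α = realised − required = 11.8246% − 14.23093% = -2.41%

-2.41%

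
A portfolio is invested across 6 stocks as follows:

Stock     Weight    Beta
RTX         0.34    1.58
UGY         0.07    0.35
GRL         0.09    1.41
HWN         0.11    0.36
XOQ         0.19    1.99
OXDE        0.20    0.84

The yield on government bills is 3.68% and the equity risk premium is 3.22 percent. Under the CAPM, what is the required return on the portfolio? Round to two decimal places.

7.78%

β_P = Σ w_i β_i = 0.34×1.58 + 0.07×0.35 + 0.09×1.41 + 0.11×0.36 + 0.19×1.99 + 0.20×0.84 = 1.2743
E(R_P) = R_f + β_P × MRP = 3.68% + 1.2743 × 3.22% = 7.78%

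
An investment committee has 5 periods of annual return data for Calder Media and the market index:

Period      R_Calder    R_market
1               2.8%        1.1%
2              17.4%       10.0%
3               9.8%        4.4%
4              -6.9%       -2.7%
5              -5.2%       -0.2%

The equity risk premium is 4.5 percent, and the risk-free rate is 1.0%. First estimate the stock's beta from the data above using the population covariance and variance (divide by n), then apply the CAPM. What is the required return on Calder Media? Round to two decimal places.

10.12%

Mean R_i = (2.8 + 17.4 + 9.8 − 6.9 − 5.2) / 5 = 3.5800%
Mean R_m = (1.1 + 10.0 + 4.4 − 2.7 − 0.2) / 5 = 2.5200%
Σ(R_i − R̄_i)(R_m − R̄_m) = 194.7620  ⇒  Cov = 194.7620 / 5 = 38.9524
Σ(R_m − R̄_m)² = 96.1480  ⇒  Var(R_m) = 96.1480 / 5 = 19.2296
β = Cov / Var(R_m) = 38.9524 / 19.2296 = 2.0256
E(R) = R_f + β × MRP = 1.0% + 2.0256 × 4.5% = 10.12%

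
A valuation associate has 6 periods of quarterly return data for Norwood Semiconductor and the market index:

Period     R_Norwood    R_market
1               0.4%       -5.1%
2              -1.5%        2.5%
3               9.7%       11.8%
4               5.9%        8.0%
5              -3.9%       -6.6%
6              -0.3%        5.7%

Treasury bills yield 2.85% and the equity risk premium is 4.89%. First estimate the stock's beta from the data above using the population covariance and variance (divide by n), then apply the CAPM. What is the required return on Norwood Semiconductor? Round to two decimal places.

Mean R_i = (0.4 − 1.5 + 9.7 + 5.9 − 3.9 − 0.3) / 6 = 1.7167%
Mean R_m = (-5.1 + 2.5 + 11.8 + 8.0 − 6.6 + 5.7) / 6 = 2.7167%
Σ(R_i − R̄_i)(R_m − R̄_m) = 151.9183  ⇒  Cov = 151.9183 / 6 = 25.3197
Σ(R_m − R̄_m)² = 267.2683  ⇒  Var(R_m) = 267.2683 / 6 = 44.5447
β = Cov / Var(R_m) = 25.3197 / 44.5447 = 0.5684
E(R) = R_f + β × MRP = 2.85% + 0.5684 × 4.89% = 5.63%

5.63%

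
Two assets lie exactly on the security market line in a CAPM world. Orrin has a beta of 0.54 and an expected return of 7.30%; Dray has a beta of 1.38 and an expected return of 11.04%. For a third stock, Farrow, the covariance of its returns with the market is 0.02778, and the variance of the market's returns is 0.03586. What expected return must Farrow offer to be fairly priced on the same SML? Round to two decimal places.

MRP = (11.04% − 7.30%) / (1.38 − 0.54) = 4.4524%
R_f = 7.30% − 0.54 × 4.4524% = 4.8957%
β_Farrow = Cov / Var(R_m) = 0.02778 / 0.03586 = 0.7747
E(R_Farrow) = R_f + β × MRP = 4.8957% + 0.7747 × 4.4524% = 8.34%

8.34%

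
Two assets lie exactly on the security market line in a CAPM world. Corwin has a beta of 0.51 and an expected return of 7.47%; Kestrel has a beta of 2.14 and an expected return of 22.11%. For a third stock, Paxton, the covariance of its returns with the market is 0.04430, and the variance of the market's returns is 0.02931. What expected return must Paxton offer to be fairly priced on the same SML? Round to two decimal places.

16.46%

MRP = (22.11% − 7.47%) / (2.14 − 0.51) = 8.9816%
R_f = 7.47% − 0.51 × 8.9816% = 2.8894%
β_Paxton = Cov / Var(R_m) = 0.04430 / 0.02931 = 1.5114
E(R_Paxton) = R_f + β × MRP = 2.8894% + 1.5114 × 8.9816% = 16.46%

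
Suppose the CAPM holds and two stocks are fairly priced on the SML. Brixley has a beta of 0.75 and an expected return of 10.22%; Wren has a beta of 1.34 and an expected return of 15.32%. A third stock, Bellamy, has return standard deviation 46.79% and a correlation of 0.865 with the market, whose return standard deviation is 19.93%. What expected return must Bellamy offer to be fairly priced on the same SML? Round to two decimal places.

MRP = (15.32% − 10.22%) / (1.34 − 0.75) = 8.6441%
R_f = 10.22% − 0.75 × 8.6441% = 3.7369%
β_Bellamy = ρ·σ_i/σ_m = 0.865 × 46.79 / 19.93 = 2.0308
E(R_Bellamy) = R_f + β × MRP = 3.7369% + 2.0308 × 8.6441% = 21.29%

21.29%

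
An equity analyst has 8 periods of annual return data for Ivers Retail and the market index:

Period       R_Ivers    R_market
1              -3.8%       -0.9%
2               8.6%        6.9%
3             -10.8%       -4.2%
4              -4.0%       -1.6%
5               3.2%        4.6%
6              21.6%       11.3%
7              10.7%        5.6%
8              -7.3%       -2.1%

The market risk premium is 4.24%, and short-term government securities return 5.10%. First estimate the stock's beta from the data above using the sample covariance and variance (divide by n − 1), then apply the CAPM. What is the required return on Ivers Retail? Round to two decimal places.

13.45%

Mean R_i = (-3.8 + 8.6 − 10.8 − 4.0 + 3.2 + 21.6 + 10.7 − 7.3) / 8 = 2.2750%
Mean R_m = (-0.9 + 6.9 − 4.2 − 1.6 + 4.6 + 11.3 + 5.6 − 2.1) / 8 = 2.4500%
Σ(R_i − R̄_i)(R_m − R̄_m) = 403.9800  ⇒  Cov = 403.9800 / 7 = 57.7114
Σ(R_m − R̄_m)² = 205.2200  ⇒  Var(R_m) = 205.2200 / 7 = 29.3171
β = Cov / Var(R_m) = 57.7114 / 29.3171 = 1.9685
E(R) = R_f + β × MRP = 5.10% + 1.9685 × 4.24% = 13.45%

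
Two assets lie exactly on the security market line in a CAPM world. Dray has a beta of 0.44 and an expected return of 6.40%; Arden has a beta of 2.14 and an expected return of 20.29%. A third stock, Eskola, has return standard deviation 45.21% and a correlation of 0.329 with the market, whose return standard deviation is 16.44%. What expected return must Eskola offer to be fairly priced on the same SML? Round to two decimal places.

MRP = (20.29% − 6.40%) / (2.14 − 0.44) = 8.1706%
R_f = 6.40% − 0.44 × 8.1706% = 2.8049%
β_Eskola = ρ·σ_i/σ_m = 0.329 × 45.21 / 16.44 = 0.9048
E(R_Eskola) = R_f + β × MRP = 2.8049% + 0.9048 × 8.1706% = 10.20%

10.20%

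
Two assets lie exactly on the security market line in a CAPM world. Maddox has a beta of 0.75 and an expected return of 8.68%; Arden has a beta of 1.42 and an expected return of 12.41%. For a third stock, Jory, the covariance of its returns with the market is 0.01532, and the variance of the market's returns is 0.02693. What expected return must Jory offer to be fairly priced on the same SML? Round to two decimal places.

MRP = (12.41% − 8.68%) / (1.42 − 0.75) = 5.5672%
R_f = 8.68% − 0.75 × 5.5672% = 4.5046%
β_Jory = Cov / Var(R_m) = 0.01532 / 0.02693 = 0.5689
E(R_Jory) = R_f + β × MRP = 4.5046% + 0.5689 × 5.5672% = 7.67%

7.67%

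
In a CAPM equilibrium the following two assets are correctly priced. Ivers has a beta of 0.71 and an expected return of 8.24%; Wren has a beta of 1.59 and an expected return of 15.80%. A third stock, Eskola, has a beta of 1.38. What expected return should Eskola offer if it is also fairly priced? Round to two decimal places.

MRP (SML slope) = (15.80% − 8.24%) / (1.59 − 0.71) = 7.56% / 0.88 = 8.5909%
R_f (intercept) = 8.24% − 0.71 × 8.5909% = 2.1405%
E(R_Eskola) = R_f + β × MRP = 2.1405% + 1.38 × 8.5909% = 14.00%

14.00%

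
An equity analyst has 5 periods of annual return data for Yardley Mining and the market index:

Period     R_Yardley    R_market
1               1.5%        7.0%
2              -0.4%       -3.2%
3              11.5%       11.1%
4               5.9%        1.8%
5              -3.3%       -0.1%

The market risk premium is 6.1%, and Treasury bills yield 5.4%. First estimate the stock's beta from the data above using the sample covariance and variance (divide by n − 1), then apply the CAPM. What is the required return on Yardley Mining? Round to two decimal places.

Mean R_i = (1.5 − 0.4 + 11.5 + 5.9 − 3.3) / 5 = 3.0400%
Mean R_m = (7.0 − 3.2 + 11.1 + 1.8 − 0.1) / 5 = 3.3200%
Σ(R_i − R̄_i)(R_m − R̄_m) = 99.9160  ⇒  Cov = 99.9160 / 4 = 24.9790
Σ(R_m − R̄_m)² = 130.5880  ⇒  Var(R_m) = 130.5880 / 4 = 32.6470
β = Cov / Var(R_m) = 24.9790 / 32.6470 = 0.7651
E(R) = R_f + β × MRP = 5.4% + 0.7651 × 6.1% = 10.07%

10.07%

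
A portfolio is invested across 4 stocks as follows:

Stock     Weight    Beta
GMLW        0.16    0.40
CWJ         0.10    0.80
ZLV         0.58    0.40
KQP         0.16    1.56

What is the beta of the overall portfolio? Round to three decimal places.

0.626

β_P = Σ w_i β_i = 0.16×0.40 + 0.10×0.80 + 0.58×0.40 + 0.16×1.56 = 0.6256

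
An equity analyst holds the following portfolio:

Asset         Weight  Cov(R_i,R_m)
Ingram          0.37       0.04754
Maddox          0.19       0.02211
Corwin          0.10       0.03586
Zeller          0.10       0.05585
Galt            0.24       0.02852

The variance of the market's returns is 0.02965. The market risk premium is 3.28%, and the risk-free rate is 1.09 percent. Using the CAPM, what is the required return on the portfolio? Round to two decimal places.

β_Ingram = 0.04754 / 0.02965 = 1.6034
β_Maddox = 0.02211 / 0.02965 = 0.7457
β_Corwin = 0.03586 / 0.02965 = 1.2094
β_Zeller = 0.05585 / 0.02965 = 1.8836
β_Galt = 0.02852 / 0.02965 = 0.9619
β_P = Σ w_i β_i = 0.37×1.6034 + 0.19×0.7457 + 0.10×1.2094 + 0.10×1.8836 + 0.24×0.9619 = 1.2751
E(R_P) = R_f + β_P × MRP = 1.09% + 1.2751 × 3.28% = 5.27%

5.27%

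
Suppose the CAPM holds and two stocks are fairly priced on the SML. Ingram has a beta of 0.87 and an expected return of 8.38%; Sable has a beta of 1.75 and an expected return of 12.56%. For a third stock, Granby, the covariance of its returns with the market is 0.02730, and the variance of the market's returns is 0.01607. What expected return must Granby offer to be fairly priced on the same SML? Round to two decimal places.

12.32%

MRP = (12.56% − 8.38%) / (1.75 − 0.87) = 4.7500%
R_f = 8.38% − 0.87 × 4.7500% = 4.2475%
β_Granby = Cov / Var(R_m) = 0.02730 / 0.01607 = 1.6988
E(R_Granby) = R_f + β × MRP = 4.2475% + 1.6988 × 4.7500% = 12.32%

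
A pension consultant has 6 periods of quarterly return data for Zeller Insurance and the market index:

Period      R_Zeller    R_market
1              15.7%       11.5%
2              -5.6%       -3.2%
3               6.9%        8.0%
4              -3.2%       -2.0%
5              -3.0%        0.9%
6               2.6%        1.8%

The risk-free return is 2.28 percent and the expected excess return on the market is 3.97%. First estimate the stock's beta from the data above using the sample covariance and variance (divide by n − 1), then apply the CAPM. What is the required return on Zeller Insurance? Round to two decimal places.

7.63%

Mean R_i = (15.7 − 5.6 + 6.9 − 3.2 − 3.0 + 2.6) / 6 = 2.2333%
Mean R_m = (11.5 − 3.2 + 8.0 − 2.0 + 0.9 + 1.8) / 6 = 2.8333%
Σ(R_i − R̄_i)(R_m − R̄_m) = 224.0833  ⇒  Cov = 224.0833 / 5 = 44.8167
Σ(R_m − R̄_m)² = 166.3733  ⇒  Var(R_m) = 166.3733 / 5 = 33.2747
β = Cov / Var(R_m) = 44.8167 / 33.2747 = 1.3469
E(R) = R_f + β × MRP = 2.28% + 1.3469 × 3.97% = 7.63%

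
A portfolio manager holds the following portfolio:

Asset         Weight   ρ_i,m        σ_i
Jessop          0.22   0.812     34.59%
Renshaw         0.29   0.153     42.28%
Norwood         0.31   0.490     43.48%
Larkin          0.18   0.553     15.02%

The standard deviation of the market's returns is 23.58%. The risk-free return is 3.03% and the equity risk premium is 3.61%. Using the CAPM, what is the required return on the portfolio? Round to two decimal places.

5.50%

β_Jessop = 0.812 × 34.59% / 23.58% = 1.1911
β_Renshaw = 0.153 × 42.28% / 23.58% = 0.2743
β_Norwood = 0.490 × 43.48% / 23.58% = 0.9035
β_Larkin = 0.553 × 15.02% / 23.58% = 0.3523
β_P = Σ w_i β_i = 0.22×1.1911 + 0.29×0.2743 + 0.31×0.9035 + 0.18×0.3523 = 0.6851
E(R_P) = R_f + β_P × MRP = 3.03% + 0.6851 × 3.61% = 5.50%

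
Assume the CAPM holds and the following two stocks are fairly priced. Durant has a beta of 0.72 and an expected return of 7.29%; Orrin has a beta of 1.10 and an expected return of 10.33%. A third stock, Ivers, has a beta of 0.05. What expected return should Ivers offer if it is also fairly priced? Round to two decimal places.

1.93%

MRP (SML slope) = (10.33% − 7.29%) / (1.10 − 0.72) = 3.04% / 0.38 = 8.0000%
R_f (intercept) = 7.29% − 0.72 × 8.0000% = 1.5300%
E(R_Ivers) = R_f + β × MRP = 1.5300% + 0.05 × 8.0000% = 1.93%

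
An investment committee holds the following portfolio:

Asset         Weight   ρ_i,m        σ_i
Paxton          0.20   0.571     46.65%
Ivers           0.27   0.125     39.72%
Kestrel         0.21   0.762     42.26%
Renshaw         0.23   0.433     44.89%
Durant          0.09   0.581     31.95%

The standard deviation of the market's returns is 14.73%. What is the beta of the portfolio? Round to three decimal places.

1.329

β_Paxton = 0.571 × 46.65% / 14.73% = 1.8084
β_Ivers = 0.125 × 39.72% / 14.73% = 0.3371
β_Kestrel = 0.762 × 42.26% / 14.73% = 2.1862
β_Renshaw = 0.433 × 44.89% / 14.73% = 1.3196
β_Durant = 0.581 × 31.95% / 14.73% = 1.2602
β_P = Σ w_i β_i = 0.20×1.8084 + 0.27×0.3371 + 0.21×2.1862 + 0.23×1.3196 + 0.09×1.2602 = 1.3287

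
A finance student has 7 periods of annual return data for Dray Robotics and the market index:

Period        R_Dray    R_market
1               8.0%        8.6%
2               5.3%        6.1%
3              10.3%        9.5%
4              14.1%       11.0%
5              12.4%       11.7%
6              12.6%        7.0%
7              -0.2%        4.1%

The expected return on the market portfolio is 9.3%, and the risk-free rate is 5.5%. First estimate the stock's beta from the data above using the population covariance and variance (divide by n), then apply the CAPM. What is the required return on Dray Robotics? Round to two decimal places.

11.36%

Mean R_i = (8.0 + 5.3 + 10.3 + 14.1 + 12.4 + 12.6 − 0.2) / 7 = 8.9286%
Mean R_m = (8.6 + 6.1 + 9.5 + 11.0 + 11.7 + 7.0 + 4.1) / 7 = 8.2857%
Σ(R_i − R̄_i)(R_m − R̄_m) = 68.6829  ⇒  Cov = 68.6829 / 7 = 9.8118
Σ(R_m − R̄_m)² = 44.5486  ⇒  Var(R_m) = 44.5486 / 7 = 6.3641
β = Cov / Var(R_m) = 9.8118 / 6.3641 = 1.5417
MRP = 9.3% − 5.5% = 3.80%
E(R) = R_f + β × MRP = 5.5% + 1.5417 × 3.8% = 11.36%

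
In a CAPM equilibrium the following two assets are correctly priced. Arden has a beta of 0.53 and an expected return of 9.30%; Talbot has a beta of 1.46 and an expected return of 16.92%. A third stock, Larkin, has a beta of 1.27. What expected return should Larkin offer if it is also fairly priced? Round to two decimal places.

15.36%

MRP (SML slope) = (16.92% − 9.30%) / (1.46 − 0.53) = 7.62% / 0.93 = 8.1935%
R_f (intercept) = 9.30% − 0.53 × 8.1935% = 4.9574%
E(R_Larkin) = R_f + β × MRP = 4.9574% + 1.27 × 8.1935% = 15.36%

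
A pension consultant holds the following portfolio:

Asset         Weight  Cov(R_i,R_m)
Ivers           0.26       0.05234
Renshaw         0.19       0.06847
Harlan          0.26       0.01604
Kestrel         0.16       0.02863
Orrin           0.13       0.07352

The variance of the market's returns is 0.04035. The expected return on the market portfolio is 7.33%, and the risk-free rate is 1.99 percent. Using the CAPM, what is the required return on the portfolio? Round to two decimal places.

7.94%

β_Ivers = 0.05234 / 0.04035 = 1.2971
β_Renshaw = 0.06847 / 0.04035 = 1.6969
β_Harlan = 0.01604 / 0.04035 = 0.3975
β_Kestrel = 0.02863 / 0.04035 = 0.7095
β_Orrin = 0.07352 / 0.04035 = 1.8221
β_P = Σ w_i β_i = 0.26×1.2971 + 0.19×1.6969 + 0.26×0.3975 + 0.16×0.7095 + 0.13×1.8221 = 1.1134
MRP = 7.33% − 1.99% = 5.34%
E(R_P) = R_f + β_P × MRP = 1.99% + 1.1134 × 5.34% = 7.94%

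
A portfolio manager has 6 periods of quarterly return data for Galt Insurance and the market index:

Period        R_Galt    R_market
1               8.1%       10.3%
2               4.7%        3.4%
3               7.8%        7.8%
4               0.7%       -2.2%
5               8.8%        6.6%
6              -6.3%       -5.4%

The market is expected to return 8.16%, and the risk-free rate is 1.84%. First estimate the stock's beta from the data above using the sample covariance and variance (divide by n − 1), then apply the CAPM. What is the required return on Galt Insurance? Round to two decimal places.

7.60%

Mean R_i = (8.1 + 4.7 + 7.8 + 0.7 + 8.8 − 6.3) / 6 = 3.9667%
Mean R_m = (10.3 + 3.4 + 7.8 − 2.2 + 6.6 − 5.4) / 6 = 3.4167%
Σ(R_i − R̄_i)(R_m − R̄_m) = 169.4933  ⇒  Cov = 169.4933 / 5 = 33.8987
Σ(R_m − R̄_m)² = 186.0083  ⇒  Var(R_m) = 186.0083 / 5 = 37.2017
β = Cov / Var(R_m) = 33.8987 / 37.2017 = 0.9112
MRP = 8.16% − 1.84% = 6.32%
E(R) = R_f + β × MRP = 1.84% + 0.9112 × 6.32% = 7.60%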